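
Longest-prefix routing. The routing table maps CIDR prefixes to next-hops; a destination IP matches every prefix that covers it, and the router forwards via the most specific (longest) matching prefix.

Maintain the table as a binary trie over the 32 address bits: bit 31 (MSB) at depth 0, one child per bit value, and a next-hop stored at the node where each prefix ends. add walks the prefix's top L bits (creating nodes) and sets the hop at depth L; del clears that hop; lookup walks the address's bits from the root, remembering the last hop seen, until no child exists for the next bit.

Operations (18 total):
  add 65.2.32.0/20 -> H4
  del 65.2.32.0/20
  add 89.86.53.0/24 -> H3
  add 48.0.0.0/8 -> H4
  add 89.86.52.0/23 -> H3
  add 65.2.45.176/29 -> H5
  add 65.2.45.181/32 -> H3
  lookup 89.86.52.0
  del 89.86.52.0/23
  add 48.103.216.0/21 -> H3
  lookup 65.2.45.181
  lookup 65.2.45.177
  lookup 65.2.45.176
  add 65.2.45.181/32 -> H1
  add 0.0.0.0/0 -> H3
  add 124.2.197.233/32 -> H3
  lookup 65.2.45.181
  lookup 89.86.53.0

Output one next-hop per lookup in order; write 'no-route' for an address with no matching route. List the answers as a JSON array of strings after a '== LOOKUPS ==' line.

Trace:
  + 65.2.32.0/20 (H4) depth=20
  del 65.2.32.0/20 (clear depth 20)
  + 89.86.53.0/24 (H3) depth=24
  + 48.0.0.0/8 (H4) depth=8
  + 89.86.52.0/23 (H3) depth=23
  + 65.2.45.176/29 (H5) depth=29
  + 65.2.45.181/32 (H3) depth=32
  ? 89.86.52.0  path d0:-→d1:-→d2:-→d3:-→d4:-→d5:-→d6:-→d7:-→d8:-→d9:-→d10:-→d11:-→d12:-→d13:-→d14:-→d15:-→d16:-→d17:-→d18:-→d19:-→d20:-→d21:-→d22:-→d23:H3  best=H3
  del 89.86.52.0/23 (clear depth 23)
  + 48.103.216.0/21 (H3) depth=21
  ? 65.2.45.181  path d0:-→d1:-→d2:-→d3:-→d4:-→d5:-→d6:-→d7:-→d8:-→d9:-→d10:-→d11:-→d12:-→d13:-→d14:-→d15:-→d16:-→d17:-→d18:-→d19:-→d20:-→d21:-→d22:-→d23:-→d24:-→d25:-→d26:-→d27:-→d28:-→d29:H5→d30:-→d31:-→d32:H3  best=H3
  ? 65.2.45.177  path d0:-→d1:-→d2:-→d3:-→d4:-→d5:-→d6:-→d7:-→d8:-→d9:-→d10:-→d11:-→d12:-→d13:-→d14:-→d15:-→d16:-→d17:-→d18:-→d19:-→d20:-→d21:-→d22:-→d23:-→d24:-→d25:-→d26:-→d27:-→d28:-→d29:H5  best=H5
  ? 65.2.45.176  path d0:-→d1:-→d2:-→d3:-→d4:-→d5:-→d6:-→d7:-→d8:-→d9:-→d10:-→d11:-→d12:-→d13:-→d14:-→d15:-→d16:-→d17:-→d18:-→d19:-→d20:-→d21:-→d22:-→d23:-→d24:-→d25:-→d26:-→d27:-→d28:-→d29:H5  best=H5
  + 65.2.45.181/32 (H1) depth=32
  + 0.0.0.0/0 (H3) depth=0
  + 124.2.197.233/32 (H3) depth=32
  ? 65.2.45.181  path d0:H3→d1:-→d2:-→d3:-→d4:-→d5:-→d6:-→d7:-→d8:-→d9:-→d10:-→d11:-→d12:-→d13:-→d14:-→d15:-→d16:-→d17:-→d18:-→d19:-→d20:-→d21:-→d22:-→d23:-→d24:-→d25:-→d26:-→d27:-→d28:-→d29:H5→d30:-→d31:-→d32:H1  best=H1
  ? 89.86.53.0  path d0:H3→d1:-→d2:-→d3:-→d4:-→d5:-→d6:-→d7:-→d8:-→d9:-→d10:-→d11:-→d12:-→d13:-→d14:-→d15:-→d16:-→d17:-→d18:-→d19:-→d20:-→d21:-→d22:-→d23:-→d24:H3  best=H3

== LOOKUPS ==
["H3","H3","H5","H5","H1","H3"]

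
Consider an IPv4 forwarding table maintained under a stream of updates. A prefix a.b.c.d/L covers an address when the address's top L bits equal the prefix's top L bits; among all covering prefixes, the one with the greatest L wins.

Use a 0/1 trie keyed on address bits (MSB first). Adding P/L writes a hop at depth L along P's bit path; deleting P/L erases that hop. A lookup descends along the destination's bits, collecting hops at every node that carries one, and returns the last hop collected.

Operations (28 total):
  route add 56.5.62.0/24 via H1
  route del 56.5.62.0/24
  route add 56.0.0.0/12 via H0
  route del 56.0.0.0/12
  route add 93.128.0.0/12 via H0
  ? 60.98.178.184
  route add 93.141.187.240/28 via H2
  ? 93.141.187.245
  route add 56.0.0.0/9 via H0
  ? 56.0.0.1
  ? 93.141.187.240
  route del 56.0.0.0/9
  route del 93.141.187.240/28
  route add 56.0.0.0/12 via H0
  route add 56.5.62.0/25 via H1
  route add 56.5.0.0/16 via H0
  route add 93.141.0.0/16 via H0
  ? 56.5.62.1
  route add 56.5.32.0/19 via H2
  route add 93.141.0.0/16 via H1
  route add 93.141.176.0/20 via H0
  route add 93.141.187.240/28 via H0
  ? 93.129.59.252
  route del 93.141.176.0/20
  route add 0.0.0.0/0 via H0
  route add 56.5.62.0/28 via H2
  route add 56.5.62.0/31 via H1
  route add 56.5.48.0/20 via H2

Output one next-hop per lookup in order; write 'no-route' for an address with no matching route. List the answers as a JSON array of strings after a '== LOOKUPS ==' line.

Trace:
  + 56.5.62.0/24 (H1) depth=24
  - 56.5.62.0/24 clear@24
  + 56.0.0.0/12 (H0) depth=12
  - 56.0.0.0/12 clear@12
  + 93.128.0.0/12 (H0) depth=12
  ? 60.98.178.184  path d0:-→d1:-→d2:-→d3:-→d4:-→d5:-  best=no-route
  + 93.141.187.240/28 (H2) depth=28
  ? 93.141.187.245  path d0:-→d1:-→d2:-→d3:-→d4:-→d5:-→d6:-→d7:-→d8:-→d9:-→d10:-→d11:-→d12:H0→d13:-→d14:-→d15:-→d16:-→d17:-→d18:-→d19:-→d20:-→d21:-→d22:-→d23:-→d24:-→d25:-→d26:-→d27:-→d28:H2  best=H2
  + 56.0.0.0/9 (H0) depth=9
  ? 56.0.0.1  path d0:-→d1:-→d2:-→d3:-→d4:-→d5:-→d6:-→d7:-→d8:-→d9:H0→d10:-→d11:-→d12:-→d13:-  best=H0
  ? 93.141.187.240  path d0:-→d1:-→d2:-→d3:-→d4:-→d5:-→d6:-→d7:-→d8:-→d9:-→d10:-→d11:-→d12:H0→d13:-→d14:-→d15:-→d16:-→d17:-→d18:-→d19:-→d20:-→d21:-→d22:-→d23:-→d24:-→d25:-→d26:-→d27:-→d28:H2  best=H2
  - 56.0.0.0/9 clear@9
  - 93.141.187.240/28 clear@28
  + 56.0.0.0/12 (H0) depth=12
  + 56.5.62.0/25 (H1) depth=25
  + 56.5.0.0/16 (H0) depth=16
  + 93.141.0.0/16 (H0) depth=16
  ? 56.5.62.1  path d0:-→d1:-→d2:-→d3:-→d4:-→d5:-→d6:-→d7:-→d8:-→d9:-→d10:-→d11:-→d12:H0→d13:-→d14:-→d15:-→d16:H0→d17:-→d18:-→d19:-→d20:-→d21:-→d22:-→d23:-→d24:-→d25:H1  best=H1
  + 56.5.32.0/19 (H2) depth=19
  + 93.141.0.0/16 (H1) depth=16
  + 93.141.176.0/20 (H0) depth=20
  + 93.141.187.240/28 (H0) depth=28
  ? 93.129.59.252  path d0:-→d1:-→d2:-→d3:-→d4:-→d5:-→d6:-→d7:-→d8:-→d9:-→d10:-→d11:-→d12:H0  best=H0
  - 93.141.176.0/20 clear@20
  + 0.0.0.0/0 (H0) depth=0
  + 56.5.62.0/28 (H2) depth=28
  + 56.5.62.0/31 (H1) depth=31
  + 56.5.48.0/20 (H2) depth=20

== LOOKUPS ==
["no-route","H2","H0","H2","H1","H0"]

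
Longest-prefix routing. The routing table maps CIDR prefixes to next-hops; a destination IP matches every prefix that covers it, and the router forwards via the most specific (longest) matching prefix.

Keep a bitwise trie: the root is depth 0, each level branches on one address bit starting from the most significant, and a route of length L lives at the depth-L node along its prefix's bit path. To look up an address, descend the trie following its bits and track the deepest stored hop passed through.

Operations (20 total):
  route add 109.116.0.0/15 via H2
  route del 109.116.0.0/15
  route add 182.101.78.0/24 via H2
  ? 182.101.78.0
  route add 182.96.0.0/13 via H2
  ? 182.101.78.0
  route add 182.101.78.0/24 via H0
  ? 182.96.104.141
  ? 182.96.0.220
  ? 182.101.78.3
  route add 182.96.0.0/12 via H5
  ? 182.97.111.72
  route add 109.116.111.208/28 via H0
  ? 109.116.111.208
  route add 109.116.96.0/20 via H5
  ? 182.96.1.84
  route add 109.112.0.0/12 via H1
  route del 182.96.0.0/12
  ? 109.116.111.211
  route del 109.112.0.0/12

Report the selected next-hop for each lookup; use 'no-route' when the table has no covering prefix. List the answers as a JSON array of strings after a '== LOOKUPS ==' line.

Apply in order:
  + 109.116.0.0/15 (H2) depth=15
  del 109.116.0.0/15 (clear depth 15)
  + 182.101.78.0/24 (H2) depth=24
  Q 182.101.78.0: descend 101101100110010101001110 ; hops seen [H2] ; pick H2
  + 182.96.0.0/13 (H2) depth=13
  Q 182.101.78.0: descend 101101100110010101001110 ; hops seen [H2,H2] ; pick H2
  + 182.101.78.0/24 (H0) depth=24
  Q 182.96.104.141: descend 1011011001100 ; hops seen [H2] ; pick H2
  Q 182.96.0.220: descend 1011011001100 ; hops seen [H2] ; pick H2
  Q 182.101.78.3: descend 101101100110010101001110 ; hops seen [H2,H0] ; pick H0
  + 182.96.0.0/12 (H5) depth=12
  Q 182.97.111.72: descend 1011011001100 ; hops seen [H5,H2] ; pick H2
  + 109.116.111.208/28 (H0) depth=28
  Q 109.116.111.208: descend 0110110101110100011011111101 ; hops seen [H0] ; pick H0
  + 109.116.96.0/20 (H5) depth=20
  Q 182.96.1.84: descend 1011011001100 ; hops seen [H5,H2] ; pick H2
  + 109.112.0.0/12 (H1) depth=12
  del 182.96.0.0/12 (clear depth 12)
  Q 109.116.111.211: descend 0110110101110100011011111101 ; hops seen [H1,H5,H0] ; pick H0
  del 109.112.0.0/12 (clear depth 12)

== LOOKUPS ==
["H2","H2","H2","H2","H0","H2","H0","H2","H0"]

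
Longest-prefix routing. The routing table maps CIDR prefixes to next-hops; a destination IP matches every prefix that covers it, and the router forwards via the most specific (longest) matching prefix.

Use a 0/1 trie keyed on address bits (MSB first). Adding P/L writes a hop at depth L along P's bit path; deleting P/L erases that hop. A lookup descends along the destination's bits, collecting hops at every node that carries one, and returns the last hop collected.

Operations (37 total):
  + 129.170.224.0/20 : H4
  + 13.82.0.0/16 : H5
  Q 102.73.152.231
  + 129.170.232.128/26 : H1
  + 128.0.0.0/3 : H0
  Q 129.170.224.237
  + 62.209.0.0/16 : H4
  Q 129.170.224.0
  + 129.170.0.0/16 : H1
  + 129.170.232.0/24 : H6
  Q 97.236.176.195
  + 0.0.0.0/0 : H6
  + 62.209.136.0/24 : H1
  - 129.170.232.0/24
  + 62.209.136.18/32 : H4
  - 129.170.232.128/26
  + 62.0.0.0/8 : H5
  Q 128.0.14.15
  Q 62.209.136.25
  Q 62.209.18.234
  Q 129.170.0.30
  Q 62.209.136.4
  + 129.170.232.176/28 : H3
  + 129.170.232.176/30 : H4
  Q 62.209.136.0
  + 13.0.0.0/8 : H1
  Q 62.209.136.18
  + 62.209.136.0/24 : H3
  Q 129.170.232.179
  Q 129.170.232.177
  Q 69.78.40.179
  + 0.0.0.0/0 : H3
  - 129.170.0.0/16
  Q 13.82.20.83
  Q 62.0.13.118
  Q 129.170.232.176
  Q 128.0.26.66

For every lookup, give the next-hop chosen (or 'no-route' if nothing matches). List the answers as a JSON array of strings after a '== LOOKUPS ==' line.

Trace:
  add 129.170.224.0/20 -> H4 at depth 20
  add 13.82.0.0/16 -> H5 at depth 16
  Q 102.73.152.231: descend 0 ; hops seen [∅] ; pick no-route
  add 129.170.232.128/26 -> H1 at depth 26
  add 128.0.0.0/3 -> H0 at depth 3
  Q 129.170.224.237: descend 10000001101010101110 ; hops seen [H0,H4] ; pick H4
  add 62.209.0.0/16 -> H4 at depth 16
  Q 129.170.224.0: descend 10000001101010101110 ; hops seen [H0,H4] ; pick H4
  add 129.170.0.0/16 -> H1 at depth 16
  add 129.170.232.0/24 -> H6 at depth 24
  Q 97.236.176.195: descend 0 ; hops seen [∅] ; pick no-route
  add 0.0.0.0/0 -> H6 at depth 0
  add 62.209.136.0/24 -> H1 at depth 24
  - 129.170.232.0/24 clear@24
  add 62.209.136.18/32 -> H4 at depth 32
  - 129.170.232.128/26 clear@26
  add 62.0.0.0/8 -> H5 at depth 8
  Q 128.0.14.15: descend 1000000 ; hops seen [H6,H0] ; pick H0
  Q 62.209.136.25: descend 0011111011010001100010000001 ; hops seen [H6,H5,H4,H1] ; pick H1
  Q 62.209.18.234: descend 0011111011010001 ; hops seen [H6,H5,H4] ; pick H4
  Q 129.170.0.30: descend 1000000110101010 ; hops seen [H6,H0,H1] ; pick H1
  Q 62.209.136.4: descend 001111101101000110001000000 ; hops seen [H6,H5,H4,H1] ; pick H1
  add 129.170.232.176/28 -> H3 at depth 28
  add 129.170.232.176/30 -> H4 at depth 30
  Q 62.209.136.0: descend 001111101101000110001000000 ; hops seen [H6,H5,H4,H1] ; pick H1
  add 13.0.0.0/8 -> H1 at depth 8
  Q 62.209.136.18: descend 00111110110100011000100000010010 ; hops seen [H6,H5,H4,H1,H4] ; pick H4
  add 62.209.136.0/24 -> H3 at depth 24
  Q 129.170.232.179: descend 100000011010101011101000101100 ; hops seen [H6,H0,H1,H4,H3,H4] ; pick H4
  Q 129.170.232.177: descend 100000011010101011101000101100 ; hops seen [H6,H0,H1,H4,H3,H4] ; pick H4
  Q 69.78.40.179: descend 0 ; hops seen [H6] ; pick H6
  add 0.0.0.0/0 -> H3 at depth 0
  - 129.170.0.0/16 clear@16
  Q 13.82.20.83: descend 0000110101010010 ; hops seen [H3,H1,H5] ; pick H5
  Q 62.0.13.118: descend 00111110 ; hops seen [H3,H5] ; pick H5
  Q 129.170.232.176: descend 100000011010101011101000101100 ; hops seen [H3,H0,H4,H3,H4] ; pick H4
  Q 128.0.26.66: descend 1000000 ; hops seen [H3,H0] ; pick H0

== LOOKUPS ==
["no-route","H4","H4","no-route","H0","H1","H4","H1","H1","H1","H4","H4","H4","H6","H5","H5","H4","H0"]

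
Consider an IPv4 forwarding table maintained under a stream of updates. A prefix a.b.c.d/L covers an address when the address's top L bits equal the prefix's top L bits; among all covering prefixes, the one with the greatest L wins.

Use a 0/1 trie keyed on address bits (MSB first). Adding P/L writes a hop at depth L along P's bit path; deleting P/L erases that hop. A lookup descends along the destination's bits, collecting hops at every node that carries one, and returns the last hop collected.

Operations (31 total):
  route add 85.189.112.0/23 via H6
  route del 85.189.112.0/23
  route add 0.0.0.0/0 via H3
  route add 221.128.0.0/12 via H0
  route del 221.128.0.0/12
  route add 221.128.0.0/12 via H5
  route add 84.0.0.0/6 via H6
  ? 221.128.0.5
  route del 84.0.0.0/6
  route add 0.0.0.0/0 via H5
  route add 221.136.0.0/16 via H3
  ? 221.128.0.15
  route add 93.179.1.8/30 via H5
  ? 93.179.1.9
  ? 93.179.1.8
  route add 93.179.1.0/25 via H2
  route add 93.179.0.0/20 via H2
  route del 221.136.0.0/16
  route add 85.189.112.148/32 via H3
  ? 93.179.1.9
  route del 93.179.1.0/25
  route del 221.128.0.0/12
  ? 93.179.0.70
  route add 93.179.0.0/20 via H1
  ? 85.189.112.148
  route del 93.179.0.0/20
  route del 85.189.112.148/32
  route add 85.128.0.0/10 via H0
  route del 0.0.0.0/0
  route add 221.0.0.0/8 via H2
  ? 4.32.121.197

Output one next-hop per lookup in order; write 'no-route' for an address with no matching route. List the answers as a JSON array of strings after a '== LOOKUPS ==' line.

Apply in order:
  add 85.189.112.0/23 -> H6 at depth 23
  del 85.189.112.0/23 (clear depth 23)
  add 0.0.0.0/0 -> H3 at depth 0
  add 221.128.0.0/12 -> H0 at depth 12
  del 221.128.0.0/12 (clear depth 12)
  add 221.128.0.0/12 -> H5 at depth 12
  add 84.0.0.0/6 -> H6 at depth 6
  ? 221.128.0.5  path d0:H3→d1:-→d2:-→d3:-→d4:-→d5:-→d6:-→d7:-→d8:-→d9:-→d10:-→d11:-→d12:H5  best=H5
  del 84.0.0.0/6 (clear depth 6)
  add 0.0.0.0/0 -> H5 at depth 0
  add 221.136.0.0/16 -> H3 at depth 16
  ? 221.128.0.15  path d0:H5→d1:-→d2:-→d3:-→d4:-→d5:-→d6:-→d7:-→d8:-→d9:-→d10:-→d11:-→d12:H5  best=H5
  add 93.179.1.8/30 -> H5 at depth 30
  ? 93.179.1.9  path d0:H5→d1:-→d2:-→d3:-→d4:-→d5:-→d6:-→d7:-→d8:-→d9:-→d10:-→d11:-→d12:-→d13:-→d14:-→d15:-→d16:-→d17:-→d18:-→d19:-→d20:-→d21:-→d22:-→d23:-→d24:-→d25:-→d26:-→d27:-→d28:-→d29:-→d30:H5  best=H5
  ? 93.179.1.8  path d0:H5→d1:-→d2:-→d3:-→d4:-→d5:-→d6:-→d7:-→d8:-→d9:-→d10:-→d11:-→d12:-→d13:-→d14:-→d15:-→d16:-→d17:-→d18:-→d19:-→d20:-→d21:-→d22:-→d23:-→d24:-→d25:-→d26:-→d27:-→d28:-→d29:-→d30:H5  best=H5
  add 93.179.1.0/25 -> H2 at depth 25
  add 93.179.0.0/20 -> H2 at depth 20
  del 221.136.0.0/16 (clear depth 16)
  add 85.189.112.148/32 -> H3 at depth 32
  ? 93.179.1.9  path d0:H5→d1:-→d2:-→d3:-→d4:-→d5:-→d6:-→d7:-→d8:-→d9:-→d10:-→d11:-→d12:-→d13:-→d14:-→d15:-→d16:-→d17:-→d18:-→d19:-→d20:H2→d21:-→d22:-→d23:-→d24:-→d25:H2→d26:-→d27:-→d28:-→d29:-→d30:H5  best=H5
  del 93.179.1.0/25 (clear depth 25)
  del 221.128.0.0/12 (clear depth 12)
  ? 93.179.0.70  path d0:H5→d1:-→d2:-→d3:-→d4:-→d5:-→d6:-→d7:-→d8:-→d9:-→d10:-→d11:-→d12:-→d13:-→d14:-→d15:-→d16:-→d17:-→d18:-→d19:-→d20:H2→d21:-→d22:-→d23:-  best=H2
  add 93.179.0.0/20 -> H1 at depth 20
  ? 85.189.112.148  path d0:H5→d1:-→d2:-→d3:-→d4:-→d5:-→d6:-→d7:-→d8:-→d9:-→d10:-→d11:-→d12:-→d13:-→d14:-→d15:-→d16:-→d17:-→d18:-→d19:-→d20:-→d21:-→d22:-→d23:-→d24:-→d25:-→d26:-→d27:-→d28:-→d29:-→d30:-→d31:-→d32:H3  best=H3
  del 93.179.0.0/20 (clear depth 20)
  del 85.189.112.148/32 (clear depth 32)
  add 85.128.0.0/10 -> H0 at depth 10
  del 0.0.0.0/0 (clear depth 0)
  add 221.0.0.0/8 -> H2 at depth 8
  ? 4.32.121.197  path d0:-→d1:-  best=no-route

== LOOKUPS ==
["H5","H5","H5","H5","H5","H2","H3","no-route"]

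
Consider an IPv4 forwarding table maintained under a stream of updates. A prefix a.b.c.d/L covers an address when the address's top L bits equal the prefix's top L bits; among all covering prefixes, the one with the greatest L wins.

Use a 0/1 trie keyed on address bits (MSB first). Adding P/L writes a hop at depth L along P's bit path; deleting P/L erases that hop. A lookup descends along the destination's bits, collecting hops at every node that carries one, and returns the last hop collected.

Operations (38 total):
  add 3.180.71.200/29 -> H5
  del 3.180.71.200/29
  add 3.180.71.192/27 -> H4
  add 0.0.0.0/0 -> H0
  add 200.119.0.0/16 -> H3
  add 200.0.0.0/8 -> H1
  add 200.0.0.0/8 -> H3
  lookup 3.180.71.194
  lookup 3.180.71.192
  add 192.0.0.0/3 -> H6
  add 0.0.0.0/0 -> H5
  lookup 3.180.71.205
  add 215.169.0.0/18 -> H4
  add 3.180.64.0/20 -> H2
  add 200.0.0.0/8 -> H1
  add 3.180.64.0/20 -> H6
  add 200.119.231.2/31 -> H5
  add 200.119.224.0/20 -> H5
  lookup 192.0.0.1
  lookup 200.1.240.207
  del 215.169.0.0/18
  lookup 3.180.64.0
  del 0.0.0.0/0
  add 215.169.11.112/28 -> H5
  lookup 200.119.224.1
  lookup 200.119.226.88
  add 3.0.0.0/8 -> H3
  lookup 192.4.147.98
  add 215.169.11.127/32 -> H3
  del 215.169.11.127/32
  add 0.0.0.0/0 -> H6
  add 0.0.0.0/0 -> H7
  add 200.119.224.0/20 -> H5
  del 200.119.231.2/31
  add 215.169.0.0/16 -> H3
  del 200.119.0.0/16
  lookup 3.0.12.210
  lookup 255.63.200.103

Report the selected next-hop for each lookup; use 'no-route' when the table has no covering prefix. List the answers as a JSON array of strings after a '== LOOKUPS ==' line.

Process each operation:
  + 3.180.71.200/29 (H5) depth=29
  del 3.180.71.200/29 (clear depth 29)
  + 3.180.71.192/27 (H4) depth=27
  + 0.0.0.0/0 (H0) depth=0
  + 200.119.0.0/16 (H3) depth=16
  + 200.0.0.0/8 (H1) depth=8
  + 200.0.0.0/8 (H3) depth=8
  ? 3.180.71.194  path d0:H0→d1:-→d2:-→d3:-→d4:-→d5:-→d6:-→d7:-→d8:-→d9:-→d10:-→d11:-→d12:-→d13:-→d14:-→d15:-→d16:-→d17:-→d18:-→d19:-→d20:-→d21:-→d22:-→d23:-→d24:-→d25:-→d26:-→d27:H4→d28:-  best=H4
  ? 3.180.71.192  path d0:H0→d1:-→d2:-→d3:-→d4:-→d5:-→d6:-→d7:-→d8:-→d9:-→d10:-→d11:-→d12:-→d13:-→d14:-→d15:-→d16:-→d17:-→d18:-→d19:-→d20:-→d21:-→d22:-→d23:-→d24:-→d25:-→d26:-→d27:H4→d28:-  best=H4
  + 192.0.0.0/3 (H6) depth=3
  + 0.0.0.0/0 (H5) depth=0
  ? 3.180.71.205  path d0:H5→d1:-→d2:-→d3:-→d4:-→d5:-→d6:-→d7:-→d8:-→d9:-→d10:-→d11:-→d12:-→d13:-→d14:-→d15:-→d16:-→d17:-→d18:-→d19:-→d20:-→d21:-→d22:-→d23:-→d24:-→d25:-→d26:-→d27:H4→d28:-→d29:-  best=H4
  + 215.169.0.0/18 (H4) depth=18
  + 3.180.64.0/20 (H2) depth=20
  + 200.0.0.0/8 (H1) depth=8
  + 3.180.64.0/20 (H6) depth=20
  + 200.119.231.2/31 (H5) depth=31
  + 200.119.224.0/20 (H5) depth=20
  ? 192.0.0.1  path d0:H5→d1:-→d2:-→d3:H6→d4:-  best=H6
  ? 200.1.240.207  path d0:H5→d1:-→d2:-→d3:H6→d4:-→d5:-→d6:-→d7:-→d8:H1→d9:-  best=H1
  del 215.169.0.0/18 (clear depth 18)
  ? 3.180.64.0  path d0:H5→d1:-→d2:-→d3:-→d4:-→d5:-→d6:-→d7:-→d8:-→d9:-→d10:-→d11:-→d12:-→d13:-→d14:-→d15:-→d16:-→d17:-→d18:-→d19:-→d20:H6→d21:-  best=H6
  del 0.0.0.0/0 (clear depth 0)
  + 215.169.11.112/28 (H5) depth=28
  ? 200.119.224.1  path d0:-→d1:-→d2:-→d3:H6→d4:-→d5:-→d6:-→d7:-→d8:H1→d9:-→d10:-→d11:-→d12:-→d13:-→d14:-→d15:-→d16:H3→d17:-→d18:-→d19:-→d20:H5→d21:-  best=H5
  ? 200.119.226.88  path d0:-→d1:-→d2:-→d3:H6→d4:-→d5:-→d6:-→d7:-→d8:H1→d9:-→d10:-→d11:-→d12:-→d13:-→d14:-→d15:-→d16:H3→d17:-→d18:-→d19:-→d20:H5→d21:-  best=H5
  + 3.0.0.0/8 (H3) depth=8
  ? 192.4.147.98  path d0:-→d1:-→d2:-→d3:H6→d4:-  best=H6
  + 215.169.11.127/32 (H3) depth=32
  del 215.169.11.127/32 (clear depth 32)
  + 0.0.0.0/0 (H6) depth=0
  + 0.0.0.0/0 (H7) depth=0
  + 200.119.224.0/20 (H5) depth=20
  del 200.119.231.2/31 (clear depth 31)
  + 215.169.0.0/16 (H3) depth=16
  del 200.119.0.0/16 (clear depth 16)
  ? 3.0.12.210  path d0:H7→d1:-→d2:-→d3:-→d4:-→d5:-→d6:-→d7:-→d8:H3  best=H3
  ? 255.63.200.103  path d0:H7→d1:-→d2:-  best=H7

== LOOKUPS ==
["H4","H4","H4","H6","H1","H6","H5","H5","H6","H3","H7"]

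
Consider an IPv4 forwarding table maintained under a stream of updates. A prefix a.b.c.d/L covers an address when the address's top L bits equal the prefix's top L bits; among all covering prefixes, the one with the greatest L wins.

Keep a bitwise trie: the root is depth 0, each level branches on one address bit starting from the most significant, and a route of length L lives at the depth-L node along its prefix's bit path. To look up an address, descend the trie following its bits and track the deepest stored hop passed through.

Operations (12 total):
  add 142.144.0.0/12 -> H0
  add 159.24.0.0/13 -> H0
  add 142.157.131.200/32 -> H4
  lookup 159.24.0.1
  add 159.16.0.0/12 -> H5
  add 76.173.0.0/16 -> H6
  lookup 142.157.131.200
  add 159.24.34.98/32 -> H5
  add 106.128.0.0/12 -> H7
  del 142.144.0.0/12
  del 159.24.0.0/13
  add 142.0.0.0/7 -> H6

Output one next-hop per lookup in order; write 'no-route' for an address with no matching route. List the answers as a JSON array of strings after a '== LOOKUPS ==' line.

Process each operation:
  + 142.144.0.0/12 (H0) depth=12
  + 159.24.0.0/13 (H0) depth=13
  + 142.157.131.200/32 (H4) depth=32
  ? 159.24.0.1  path d0:-→d1:-→d2:-→d3:-→d4:-→d5:-→d6:-→d7:-→d8:-→d9:-→d10:-→d11:-→d12:-→d13:H0  best=H0
  + 159.16.0.0/12 (H5) depth=12
  + 76.173.0.0/16 (H6) depth=16
  ? 142.157.131.200  path d0:-→d1:-→d2:-→d3:-→d4:-→d5:-→d6:-→d7:-→d8:-→d9:-→d10:-→d11:-→d12:H0→d13:-→d14:-→d15:-→d16:-→d17:-→d18:-→d19:-→d20:-→d21:-→d22:-→d23:-→d24:-→d25:-→d26:-→d27:-→d28:-→d29:-→d30:-→d31:-→d32:H4  best=H4
  + 159.24.34.98/32 (H5) depth=32
  + 106.128.0.0/12 (H7) depth=12
  - 142.144.0.0/12 clear@12
  - 159.24.0.0/13 clear@13
  + 142.0.0.0/7 (H6) depth=7

== LOOKUPS ==
["H0","H4"]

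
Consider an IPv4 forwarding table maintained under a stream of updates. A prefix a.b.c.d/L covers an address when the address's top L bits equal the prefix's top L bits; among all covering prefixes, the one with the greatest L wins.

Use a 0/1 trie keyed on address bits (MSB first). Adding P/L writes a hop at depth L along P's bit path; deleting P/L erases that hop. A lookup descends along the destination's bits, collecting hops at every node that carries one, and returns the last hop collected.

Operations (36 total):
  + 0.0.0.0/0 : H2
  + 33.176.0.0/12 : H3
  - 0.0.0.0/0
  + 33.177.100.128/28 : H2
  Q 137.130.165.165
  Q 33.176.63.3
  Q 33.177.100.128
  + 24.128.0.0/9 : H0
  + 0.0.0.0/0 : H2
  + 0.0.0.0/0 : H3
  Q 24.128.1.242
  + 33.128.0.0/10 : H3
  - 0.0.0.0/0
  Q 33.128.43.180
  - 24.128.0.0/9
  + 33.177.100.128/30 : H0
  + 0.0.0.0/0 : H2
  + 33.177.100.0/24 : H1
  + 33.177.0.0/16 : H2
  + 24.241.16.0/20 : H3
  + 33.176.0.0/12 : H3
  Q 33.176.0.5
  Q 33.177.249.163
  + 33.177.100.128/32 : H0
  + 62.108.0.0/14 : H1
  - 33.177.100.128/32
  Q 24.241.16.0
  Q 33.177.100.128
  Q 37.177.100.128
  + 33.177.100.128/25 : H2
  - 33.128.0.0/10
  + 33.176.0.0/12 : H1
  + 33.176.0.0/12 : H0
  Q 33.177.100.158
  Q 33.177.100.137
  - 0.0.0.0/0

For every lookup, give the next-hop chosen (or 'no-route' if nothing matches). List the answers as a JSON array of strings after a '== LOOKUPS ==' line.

Trace:
  + 0.0.0.0/0 (H2) depth=0
  + 33.176.0.0/12 (H3) depth=12
  - 0.0.0.0/0 clear@0
  + 33.177.100.128/28 (H2) depth=28
  ? 137.130.165.165  path d0:-  best=no-route
  ? 33.176.63.3  path d0:-→d1:-→d2:-→d3:-→d4:-→d5:-→d6:-→d7:-→d8:-→d9:-→d10:-→d11:-→d12:H3→d13:-→d14:-→d15:-  best=H3
  ? 33.177.100.128  path d0:-→d1:-→d2:-→d3:-→d4:-→d5:-→d6:-→d7:-→d8:-→d9:-→d10:-→d11:-→d12:H3→d13:-→d14:-→d15:-→d16:-→d17:-→d18:-→d19:-→d20:-→d21:-→d22:-→d23:-→d24:-→d25:-→d26:-→d27:-→d28:H2  best=H2
  + 24.128.0.0/9 (H0) depth=9
  + 0.0.0.0/0 (H2) depth=0
  + 0.0.0.0/0 (H3) depth=0
  ? 24.128.1.242  path d0:H3→d1:-→d2:-→d3:-→d4:-→d5:-→d6:-→d7:-→d8:-→d9:H0  best=H0
  + 33.128.0.0/10 (H3) depth=10
  - 0.0.0.0/0 clear@0
  ? 33.128.43.180  path d0:-→d1:-→d2:-→d3:-→d4:-→d5:-→d6:-→d7:-→d8:-→d9:-→d10:H3  best=H3
  - 24.128.0.0/9 clear@9
  + 33.177.100.128/30 (H0) depth=30
  + 0.0.0.0/0 (H2) depth=0
  + 33.177.100.0/24 (H1) depth=24
  + 33.177.0.0/16 (H2) depth=16
  + 24.241.16.0/20 (H3) depth=20
  + 33.176.0.0/12 (H3) depth=12
  ? 33.176.0.5  path d0:H2→d1:-→d2:-→d3:-→d4:-→d5:-→d6:-→d7:-→d8:-→d9:-→d10:H3→d11:-→d12:H3→d13:-→d14:-→d15:-  best=H3
  ? 33.177.249.163  path d0:H2→d1:-→d2:-→d3:-→d4:-→d5:-→d6:-→d7:-→d8:-→d9:-→d10:H3→d11:-→d12:H3→d13:-→d14:-→d15:-→d16:H2  best=H2
  + 33.177.100.128/32 (H0) depth=32
  + 62.108.0.0/14 (H1) depth=14
  - 33.177.100.128/32 clear@32
  ? 24.241.16.0  path d0:H2→d1:-→d2:-→d3:-→d4:-→d5:-→d6:-→d7:-→d8:-→d9:-→d10:-→d11:-→d12:-→d13:-→d14:-→d15:-→d16:-→d17:-→d18:-→d19:-→d20:H3  best=H3
  ? 33.177.100.128  path d0:H2→d1:-→d2:-→d3:-→d4:-→d5:-→d6:-→d7:-→d8:-→d9:-→d10:H3→d11:-→d12:H3→d13:-→d14:-→d15:-→d16:H2→d17:-→d18:-→d19:-→d20:-→d21:-→d22:-→d23:-→d24:H1→d25:-→d26:-→d27:-→d28:H2→d29:-→d30:H0→d31:-→d32:-  best=H0
  ? 37.177.100.128  path d0:H2→d1:-→d2:-→d3:-→d4:-→d5:-  best=H2
  + 33.177.100.128/25 (H2) depth=25
  - 33.128.0.0/10 clear@10
  + 33.176.0.0/12 (H1) depth=12
  + 33.176.0.0/12 (H0) depth=12
  ? 33.177.100.158  path d0:H2→d1:-→d2:-→d3:-→d4:-→d5:-→d6:-→d7:-→d8:-→d9:-→d10:-→d11:-→d12:H0→d13:-→d14:-→d15:-→d16:H2→d17:-→d18:-→d19:-→d20:-→d21:-→d22:-→d23:-→d24:H1→d25:H2→d26:-→d27:-  best=H2
  ? 33.177.100.137  path d0:H2→d1:-→d2:-→d3:-→d4:-→d5:-→d6:-→d7:-→d8:-→d9:-→d10:-→d11:-→d12:H0→d13:-→d14:-→d15:-→d16:H2→d17:-→d18:-→d19:-→d20:-→d21:-→d22:-→d23:-→d24:H1→d25:H2→d26:-→d27:-→d28:H2  best=H2
  - 0.0.0.0/0 clear@0

== LOOKUPS ==
["no-route","H3","H2","H0","H3","H3","H2","H3","H0","H2","H2","H2"]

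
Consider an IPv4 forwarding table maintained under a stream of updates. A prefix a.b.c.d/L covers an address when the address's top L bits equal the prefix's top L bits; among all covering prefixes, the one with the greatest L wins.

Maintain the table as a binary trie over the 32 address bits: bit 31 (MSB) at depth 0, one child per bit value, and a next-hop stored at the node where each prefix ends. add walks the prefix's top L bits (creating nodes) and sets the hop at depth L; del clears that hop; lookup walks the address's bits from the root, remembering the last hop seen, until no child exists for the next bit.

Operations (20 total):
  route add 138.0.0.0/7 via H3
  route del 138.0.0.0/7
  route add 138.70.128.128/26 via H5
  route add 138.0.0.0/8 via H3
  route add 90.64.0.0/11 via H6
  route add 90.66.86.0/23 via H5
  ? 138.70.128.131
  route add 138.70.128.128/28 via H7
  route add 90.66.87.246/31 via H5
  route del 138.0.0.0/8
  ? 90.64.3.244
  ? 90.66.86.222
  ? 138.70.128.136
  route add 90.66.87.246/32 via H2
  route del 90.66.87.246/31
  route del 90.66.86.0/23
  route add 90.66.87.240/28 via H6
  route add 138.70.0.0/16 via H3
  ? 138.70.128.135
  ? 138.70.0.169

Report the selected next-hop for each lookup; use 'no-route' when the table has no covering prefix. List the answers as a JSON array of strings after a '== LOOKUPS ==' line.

Apply in order:
  add 138.0.0.0/7 -> H3 at depth 7
  del 138.0.0.0/7 (clear depth 7)
  add 138.70.128.128/26 -> H5 at depth 26
  add 138.0.0.0/8 -> H3 at depth 8
  add 90.64.0.0/11 -> H6 at depth 11
  add 90.66.86.0/23 -> H5 at depth 23
  Q 138.70.128.131: descend 10001010010001101000000010 ; hops seen [H3,H5] ; pick H5
  add 138.70.128.128/28 -> H7 at depth 28
  add 90.66.87.246/31 -> H5 at depth 31
  del 138.0.0.0/8 (clear depth 8)
  Q 90.64.3.244: descend 01011010010000 ; hops seen [H6] ; pick H6
  Q 90.66.86.222: descend 01011010010000100101011 ; hops seen [H6,H5] ; pick H5
  Q 138.70.128.136: descend 1000101001000110100000001000 ; hops seen [H5,H7] ; pick H7
  add 90.66.87.246/32 -> H2 at depth 32
  del 90.66.87.246/31 (clear depth 31)
  del 90.66.86.0/23 (clear depth 23)
  add 90.66.87.240/28 -> H6 at depth 28
  add 138.70.0.0/16 -> H3 at depth 16
  Q 138.70.128.135: descend 1000101001000110100000001000 ; hops seen [H3,H5,H7] ; pick H7
  Q 138.70.0.169: descend 1000101001000110 ; hops seen [H3] ; pick H3

== LOOKUPS ==
["H5","H6","H5","H7","H7","H3"]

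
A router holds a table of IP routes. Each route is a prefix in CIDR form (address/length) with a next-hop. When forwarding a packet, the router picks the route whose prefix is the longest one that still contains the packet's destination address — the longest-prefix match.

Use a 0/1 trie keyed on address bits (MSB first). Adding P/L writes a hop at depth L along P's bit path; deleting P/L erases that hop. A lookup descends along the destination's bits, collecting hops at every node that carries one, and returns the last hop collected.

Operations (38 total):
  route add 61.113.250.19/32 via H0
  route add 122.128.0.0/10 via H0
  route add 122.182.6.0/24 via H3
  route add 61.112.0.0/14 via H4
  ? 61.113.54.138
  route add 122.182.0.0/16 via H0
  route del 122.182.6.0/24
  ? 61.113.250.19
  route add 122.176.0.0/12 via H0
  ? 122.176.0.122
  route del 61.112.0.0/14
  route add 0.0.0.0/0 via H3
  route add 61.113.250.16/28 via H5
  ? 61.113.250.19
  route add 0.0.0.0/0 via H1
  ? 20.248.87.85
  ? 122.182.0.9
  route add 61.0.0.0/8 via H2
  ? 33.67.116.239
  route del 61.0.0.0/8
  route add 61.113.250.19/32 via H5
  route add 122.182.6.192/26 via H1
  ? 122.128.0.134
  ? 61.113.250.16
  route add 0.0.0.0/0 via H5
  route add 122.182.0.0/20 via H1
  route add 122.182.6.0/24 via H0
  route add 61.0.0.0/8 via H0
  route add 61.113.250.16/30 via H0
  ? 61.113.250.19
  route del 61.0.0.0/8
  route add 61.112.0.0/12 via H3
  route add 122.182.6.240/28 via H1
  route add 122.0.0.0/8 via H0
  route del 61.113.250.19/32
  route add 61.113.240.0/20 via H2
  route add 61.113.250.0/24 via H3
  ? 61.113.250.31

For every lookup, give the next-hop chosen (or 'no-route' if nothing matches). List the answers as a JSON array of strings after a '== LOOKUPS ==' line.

Process each operation:
  + 61.113.250.19/32 (H0) depth=32
  + 122.128.0.0/10 (H0) depth=10
  + 122.182.6.0/24 (H3) depth=24
  + 61.112.0.0/14 (H4) depth=14
  ? 61.113.54.138  path d0:-→d1:-→d2:-→d3:-→d4:-→d5:-→d6:-→d7:-→d8:-→d9:-→d10:-→d11:-→d12:-→d13:-→d14:H4→d15:-→d16:-  best=H4
  + 122.182.0.0/16 (H0) depth=16
  - 122.182.6.0/24 clear@24
  ? 61.113.250.19  path d0:-→d1:-→d2:-→d3:-→d4:-→d5:-→d6:-→d7:-→d8:-→d9:-→d10:-→d11:-→d12:-→d13:-→d14:H4→d15:-→d16:-→d17:-→d18:-→d19:-→d20:-→d21:-→d22:-→d23:-→d24:-→d25:-→d26:-→d27:-→d28:-→d29:-→d30:-→d31:-→d32:H0  best=H0
  + 122.176.0.0/12 (H0) depth=12
  ? 122.176.0.122  path d0:-→d1:-→d2:-→d3:-→d4:-→d5:-→d6:-→d7:-→d8:-→d9:-→d10:H0→d11:-→d12:H0→d13:-  best=H0
  - 61.112.0.0/14 clear@14
  + 0.0.0.0/0 (H3) depth=0
  + 61.113.250.16/28 (H5) depth=28
  ? 61.113.250.19  path d0:H3→d1:-→d2:-→d3:-→d4:-→d5:-→d6:-→d7:-→d8:-→d9:-→d10:-→d11:-→d12:-→d13:-→d14:-→d15:-→d16:-→d17:-→d18:-→d19:-→d20:-→d21:-→d22:-→d23:-→d24:-→d25:-→d26:-→d27:-→d28:H5→d29:-→d30:-→d31:-→d32:H0  best=H0
  + 0.0.0.0/0 (H1) depth=0
  ? 20.248.87.85  path d0:H1→d1:-→d2:-  best=H1
  ? 122.182.0.9  path d0:H1→d1:-→d2:-→d3:-→d4:-→d5:-→d6:-→d7:-→d8:-→d9:-→d10:H0→d11:-→d12:H0→d13:-→d14:-→d15:-→d16:H0→d17:-→d18:-→d19:-→d20:-→d21:-  best=H0
  + 61.0.0.0/8 (H2) depth=8
  ? 33.67.116.239  path d0:H1→d1:-→d2:-→d3:-  best=H1
  - 61.0.0.0/8 clear@8
  + 61.113.250.19/32 (H5) depth=32
  + 122.182.6.192/26 (H1) depth=26
  ? 122.128.0.134  path d0:H1→d1:-→d2:-→d3:-→d4:-→d5:-→d6:-→d7:-→d8:-→d9:-→d10:H0  best=H0
  ? 61.113.250.16  path d0:H1→d1:-→d2:-→d3:-→d4:-→d5:-→d6:-→d7:-→d8:-→d9:-→d10:-→d11:-→d12:-→d13:-→d14:-→d15:-→d16:-→d17:-→d18:-→d19:-→d20:-→d21:-→d22:-→d23:-→d24:-→d25:-→d26:-→d27:-→d28:H5→d29:-→d30:-  best=H5
  + 0.0.0.0/0 (H5) depth=0
  + 122.182.0.0/20 (H1) depth=20
  + 122.182.6.0/24 (H0) depth=24
  + 61.0.0.0/8 (H0) depth=8
  + 61.113.250.16/30 (H0) depth=30
  ? 61.113.250.19  path d0:H5→d1:-→d2:-→d3:-→d4:-→d5:-→d6:-→d7:-→d8:H0→d9:-→d10:-→d11:-→d12:-→d13:-→d14:-→d15:-→d16:-→d17:-→d18:-→d19:-→d20:-→d21:-→d22:-→d23:-→d24:-→d25:-→d26:-→d27:-→d28:H5→d29:-→d30:H0→d31:-→d32:H5  best=H5
  - 61.0.0.0/8 clear@8
  + 61.112.0.0/12 (H3) depth=12
  + 122.182.6.240/28 (H1) depth=28
  + 122.0.0.0/8 (H0) depth=8
  - 61.113.250.19/32 clear@32
  + 61.113.240.0/20 (H2) depth=20
  + 61.113.250.0/24 (H3) depth=24
  ? 61.113.250.31  path d0:H5→d1:-→d2:-→d3:-→d4:-→d5:-→d6:-→d7:-→d8:-→d9:-→d10:-→d11:-→d12:H3→d13:-→d14:-→d15:-→d16:-→d17:-→d18:-→d19:-→d20:H2→d21:-→d22:-→d23:-→d24:H3→d25:-→d26:-→d27:-→d28:H5  best=H5

== LOOKUPS ==
["H4","H0","H0","H0","H1","H0","H1","H0","H5","H5","H5"]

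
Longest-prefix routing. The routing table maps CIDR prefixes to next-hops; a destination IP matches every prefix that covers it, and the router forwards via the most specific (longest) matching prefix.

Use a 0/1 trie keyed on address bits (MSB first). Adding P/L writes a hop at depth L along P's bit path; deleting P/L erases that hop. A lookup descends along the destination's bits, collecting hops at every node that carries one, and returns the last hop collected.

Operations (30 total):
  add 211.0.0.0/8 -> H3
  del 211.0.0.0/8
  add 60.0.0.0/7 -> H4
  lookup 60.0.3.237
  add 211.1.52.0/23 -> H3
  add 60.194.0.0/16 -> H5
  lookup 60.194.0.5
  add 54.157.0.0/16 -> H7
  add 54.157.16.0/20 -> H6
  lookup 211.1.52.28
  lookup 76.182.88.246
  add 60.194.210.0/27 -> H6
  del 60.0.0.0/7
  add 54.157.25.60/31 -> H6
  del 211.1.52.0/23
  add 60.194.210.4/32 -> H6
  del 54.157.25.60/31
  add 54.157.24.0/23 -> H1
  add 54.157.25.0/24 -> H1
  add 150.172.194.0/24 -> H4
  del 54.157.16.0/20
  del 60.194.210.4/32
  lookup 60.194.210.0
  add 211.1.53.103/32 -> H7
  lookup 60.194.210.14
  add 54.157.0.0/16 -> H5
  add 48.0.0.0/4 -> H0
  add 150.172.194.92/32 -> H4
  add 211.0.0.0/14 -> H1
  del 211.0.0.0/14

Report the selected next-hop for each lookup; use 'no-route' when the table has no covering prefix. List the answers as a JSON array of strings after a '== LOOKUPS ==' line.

Process each operation:
  + 211.0.0.0/8 (H3) depth=8
  del 211.0.0.0/8 (clear depth 8)
  + 60.0.0.0/7 (H4) depth=7
  ? 60.0.3.237  path d0:-→d1:-→d2:-→d3:-→d4:-→d5:-→d6:-→d7:H4  best=H4
  + 211.1.52.0/23 (H3) depth=23
  + 60.194.0.0/16 (H5) depth=16
  ? 60.194.0.5  path d0:-→d1:-→d2:-→d3:-→d4:-→d5:-→d6:-→d7:H4→d8:-→d9:-→d10:-→d11:-→d12:-→d13:-→d14:-→d15:-→d16:H5  best=H5
  + 54.157.0.0/16 (H7) depth=16
  + 54.157.16.0/20 (H6) depth=20
  ? 211.1.52.28  path d0:-→d1:-→d2:-→d3:-→d4:-→d5:-→d6:-→d7:-→d8:-→d9:-→d10:-→d11:-→d12:-→d13:-→d14:-→d15:-→d16:-→d17:-→d18:-→d19:-→d20:-→d21:-→d22:-→d23:H3  best=H3
  ? 76.182.88.246  path d0:-→d1:-  best=no-route
  + 60.194.210.0/27 (H6) depth=27
  del 60.0.0.0/7 (clear depth 7)
  + 54.157.25.60/31 (H6) depth=31
  del 211.1.52.0/23 (clear depth 23)
  + 60.194.210.4/32 (H6) depth=32
  del 54.157.25.60/31 (clear depth 31)
  + 54.157.24.0/23 (H1) depth=23
  + 54.157.25.0/24 (H1) depth=24
  + 150.172.194.0/24 (H4) depth=24
  del 54.157.16.0/20 (clear depth 20)
  del 60.194.210.4/32 (clear depth 32)
  ? 60.194.210.0  path d0:-→d1:-→d2:-→d3:-→d4:-→d5:-→d6:-→d7:-→d8:-→d9:-→d10:-→d11:-→d12:-→d13:-→d14:-→d15:-→d16:H5→d17:-→d18:-→d19:-→d20:-→d21:-→d22:-→d23:-→d24:-→d25:-→d26:-→d27:H6→d28:-→d29:-  best=H6
  + 211.1.53.103/32 (H7) depth=32
  ? 60.194.210.14  path d0:-→d1:-→d2:-→d3:-→d4:-→d5:-→d6:-→d7:-→d8:-→d9:-→d10:-→d11:-→d12:-→d13:-→d14:-→d15:-→d16:H5→d17:-→d18:-→d19:-→d20:-→d21:-→d22:-→d23:-→d24:-→d25:-→d26:-→d27:H6→d28:-  best=H6
  + 54.157.0.0/16 (H5) depth=16
  + 48.0.0.0/4 (H0) depth=4
  + 150.172.194.92/32 (H4) depth=32
  + 211.0.0.0/14 (H1) depth=14
  del 211.0.0.0/14 (clear depth 14)

== LOOKUPS ==
["H4","H5","H3","no-route","H6","H6"]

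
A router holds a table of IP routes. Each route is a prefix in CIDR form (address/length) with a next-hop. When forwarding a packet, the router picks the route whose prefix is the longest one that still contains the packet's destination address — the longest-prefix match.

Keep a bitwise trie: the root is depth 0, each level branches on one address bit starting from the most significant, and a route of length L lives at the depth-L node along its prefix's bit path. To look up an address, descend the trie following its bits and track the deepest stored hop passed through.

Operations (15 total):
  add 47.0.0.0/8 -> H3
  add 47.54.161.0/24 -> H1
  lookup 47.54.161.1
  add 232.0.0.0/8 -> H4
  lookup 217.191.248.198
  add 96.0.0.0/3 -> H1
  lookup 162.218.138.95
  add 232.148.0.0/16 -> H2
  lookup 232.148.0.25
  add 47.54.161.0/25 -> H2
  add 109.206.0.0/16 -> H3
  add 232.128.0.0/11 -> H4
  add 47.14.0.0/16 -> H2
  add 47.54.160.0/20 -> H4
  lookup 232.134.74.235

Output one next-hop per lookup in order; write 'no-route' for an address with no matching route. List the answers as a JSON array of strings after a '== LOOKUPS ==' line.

Process each operation:
  add 47.0.0.0/8 -> H3 at depth 8
  add 47.54.161.0/24 -> H1 at depth 24
  lookup 47.54.161.1: bits 001011110011011010100001 walk d0:-→d1:-→d2:-→d3:-→d4:-→d5:-→d6:-→d7:-→d8:H3→d9:-→d10:-→d11:-→d12:-→d13:-→d14:-→d15:-→d16:-→d17:-→d18:-→d19:-→d20:-→d21:-→d22:-→d23:-→d24:H1 -> H1
  add 232.0.0.0/8 -> H4 at depth 8
  lookup 217.191.248.198: bits 11 walk d0:-→d1:-→d2:- -> no-route
  add 96.0.0.0/3 -> H1 at depth 3
  lookup 162.218.138.95: bits 1 walk d0:-→d1:- -> no-route
  add 232.148.0.0/16 -> H2 at depth 16
  lookup 232.148.0.25: bits 1110100010010100 walk d0:-→d1:-→d2:-→d3:-→d4:-→d5:-→d6:-→d7:-→d8:H4→d9:-→d10:-→d11:-→d12:-→d13:-→d14:-→d15:-→d16:H2 -> H2
  add 47.54.161.0/25 -> H2 at depth 25
  add 109.206.0.0/16 -> H3 at depth 16
  add 232.128.0.0/11 -> H4 at depth 11
  add 47.14.0.0/16 -> H2 at depth 16
  add 47.54.160.0/20 -> H4 at depth 20
  lookup 232.134.74.235: bits 11101000100 walk d0:-→d1:-→d2:-→d3:-→d4:-→d5:-→d6:-→d7:-→d8:H4→d9:-→d10:-→d11:H4 -> H4

== LOOKUPS ==
["H1","no-route","no-route","H2","H4"]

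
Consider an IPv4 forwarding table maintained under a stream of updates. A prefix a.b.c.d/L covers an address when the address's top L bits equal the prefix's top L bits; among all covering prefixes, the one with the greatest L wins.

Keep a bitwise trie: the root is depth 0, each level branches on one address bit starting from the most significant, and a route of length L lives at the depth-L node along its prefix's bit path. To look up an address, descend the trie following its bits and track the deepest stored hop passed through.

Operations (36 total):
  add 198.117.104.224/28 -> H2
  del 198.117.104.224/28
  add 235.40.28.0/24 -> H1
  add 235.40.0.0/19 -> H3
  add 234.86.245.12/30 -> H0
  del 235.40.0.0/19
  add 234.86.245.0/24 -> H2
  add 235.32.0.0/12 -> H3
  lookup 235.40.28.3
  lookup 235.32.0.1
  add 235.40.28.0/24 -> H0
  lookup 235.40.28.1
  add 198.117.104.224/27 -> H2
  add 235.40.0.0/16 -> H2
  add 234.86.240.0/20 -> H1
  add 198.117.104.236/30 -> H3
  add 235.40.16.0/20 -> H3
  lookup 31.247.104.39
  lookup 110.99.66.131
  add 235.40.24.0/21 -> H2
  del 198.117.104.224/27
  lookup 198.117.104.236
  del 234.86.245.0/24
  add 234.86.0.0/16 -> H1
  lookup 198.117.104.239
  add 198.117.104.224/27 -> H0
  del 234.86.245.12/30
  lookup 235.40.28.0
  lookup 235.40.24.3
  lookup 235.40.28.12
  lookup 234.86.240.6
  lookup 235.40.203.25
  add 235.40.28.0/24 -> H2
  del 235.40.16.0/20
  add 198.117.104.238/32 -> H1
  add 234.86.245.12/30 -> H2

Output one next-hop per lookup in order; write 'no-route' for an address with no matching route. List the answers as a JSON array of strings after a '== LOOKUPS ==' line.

Process each operation:
  add 198.117.104.224/28 -> H2 at depth 28
  del 198.117.104.224/28 (clear depth 28)
  add 235.40.28.0/24 -> H1 at depth 24
  add 235.40.0.0/19 -> H3 at depth 19
  add 234.86.245.12/30 -> H0 at depth 30
  del 235.40.0.0/19 (clear depth 19)
  add 234.86.245.0/24 -> H2 at depth 24
  add 235.32.0.0/12 -> H3 at depth 12
  lookup 235.40.28.3: bits 111010110010100000011100 walk d0:-→d1:-→d2:-→d3:-→d4:-→d5:-→d6:-→d7:-→d8:-→d9:-→d10:-→d11:-→d12:H3→d13:-→d14:-→d15:-→d16:-→d17:-→d18:-→d19:-→d20:-→d21:-→d22:-→d23:-→d24:H1 -> H1
  lookup 235.32.0.1: bits 111010110010 walk d0:-→d1:-→d2:-→d3:-→d4:-→d5:-→d6:-→d7:-→d8:-→d9:-→d10:-→d11:-→d12:H3 -> H3
  add 235.40.28.0/24 -> H0 at depth 24
  lookup 235.40.28.1: bits 111010110010100000011100 walk d0:-→d1:-→d2:-→d3:-→d4:-→d5:-→d6:-→d7:-→d8:-→d9:-→d10:-→d11:-→d12:H3→d13:-→d14:-→d15:-→d16:-→d17:-→d18:-→d19:-→d20:-→d21:-→d22:-→d23:-→d24:H0 -> H0
  add 198.117.104.224/27 -> H2 at depth 27
  add 235.40.0.0/16 -> H2 at depth 16
  add 234.86.240.0/20 -> H1 at depth 20
  add 198.117.104.236/30 -> H3 at depth 30
  add 235.40.16.0/20 -> H3 at depth 20
  lookup 31.247.104.39: bits ε walk d0:- -> no-route
  lookup 110.99.66.131: bits ε walk d0:- -> no-route
  add 235.40.24.0/21 -> H2 at depth 21
  del 198.117.104.224/27 (clear depth 27)
  lookup 198.117.104.236: bits 110001100111010101101000111011 walk d0:-→d1:-→d2:-→d3:-→d4:-→d5:-→d6:-→d7:-→d8:-→d9:-→d10:-→d11:-→d12:-→d13:-→d14:-→d15:-→d16:-→d17:-→d18:-→d19:-→d20:-→d21:-→d22:-→d23:-→d24:-→d25:-→d26:-→d27:-→d28:-→d29:-→d30:H3 -> H3
  del 234.86.245.0/24 (clear depth 24)
  add 234.86.0.0/16 -> H1 at depth 16
  lookup 198.117.104.239: bits 110001100111010101101000111011 walk d0:-→d1:-→d2:-→d3:-→d4:-→d5:-→d6:-→d7:-→d8:-→d9:-→d10:-→d11:-→d12:-→d13:-→d14:-→d15:-→d16:-→d17:-→d18:-→d19:-→d20:-→d21:-→d22:-→d23:-→d24:-→d25:-→d26:-→d27:-→d28:-→d29:-→d30:H3 -> H3
  add 198.117.104.224/27 -> H0 at depth 27
  del 234.86.245.12/30 (clear depth 30)
  lookup 235.40.28.0: bits 111010110010100000011100 walk d0:-→d1:-→d2:-→d3:-→d4:-→d5:-→d6:-→d7:-→d8:-→d9:-→d10:-→d11:-→d12:H3→d13:-→d14:-→d15:-→d16:H2→d17:-→d18:-→d19:-→d20:H3→d21:H2→d22:-→d23:-→d24:H0 -> H0
  lookup 235.40.24.3: bits 111010110010100000011 walk d0:-→d1:-→d2:-→d3:-→d4:-→d5:-→d6:-→d7:-→d8:-→d9:-→d10:-→d11:-→d12:H3→d13:-→d14:-→d15:-→d16:H2→d17:-→d18:-→d19:-→d20:H3→d21:H2 -> H2
  lookup 235.40.28.12: bits 111010110010100000011100 walk d0:-→d1:-→d2:-→d3:-→d4:-→d5:-→d6:-→d7:-→d8:-→d9:-→d10:-→d11:-→d12:H3→d13:-→d14:-→d15:-→d16:H2→d17:-→d18:-→d19:-→d20:H3→d21:H2→d22:-→d23:-→d24:H0 -> H0
  lookup 234.86.240.6: bits 111010100101011011110 walk d0:-→d1:-→d2:-→d3:-→d4:-→d5:-→d6:-→d7:-→d8:-→d9:-→d10:-→d11:-→d12:-→d13:-→d14:-→d15:-→d16:H1→d17:-→d18:-→d19:-→d20:H1→d21:- -> H1
  lookup 235.40.203.25: bits 1110101100101000 walk d0:-→d1:-→d2:-→d3:-→d4:-→d5:-→d6:-→d7:-→d8:-→d9:-→d10:-→d11:-→d12:H3→d13:-→d14:-→d15:-→d16:H2 -> H2
  add 235.40.28.0/24 -> H2 at depth 24
  del 235.40.16.0/20 (clear depth 20)
  add 198.117.104.238/32 -> H1 at depth 32
  add 234.86.245.12/30 -> H2 at depth 30

== LOOKUPS ==
["H1","H3","H0","no-route","no-route","H3","H3","H0","H2","H0","H1","H2"]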